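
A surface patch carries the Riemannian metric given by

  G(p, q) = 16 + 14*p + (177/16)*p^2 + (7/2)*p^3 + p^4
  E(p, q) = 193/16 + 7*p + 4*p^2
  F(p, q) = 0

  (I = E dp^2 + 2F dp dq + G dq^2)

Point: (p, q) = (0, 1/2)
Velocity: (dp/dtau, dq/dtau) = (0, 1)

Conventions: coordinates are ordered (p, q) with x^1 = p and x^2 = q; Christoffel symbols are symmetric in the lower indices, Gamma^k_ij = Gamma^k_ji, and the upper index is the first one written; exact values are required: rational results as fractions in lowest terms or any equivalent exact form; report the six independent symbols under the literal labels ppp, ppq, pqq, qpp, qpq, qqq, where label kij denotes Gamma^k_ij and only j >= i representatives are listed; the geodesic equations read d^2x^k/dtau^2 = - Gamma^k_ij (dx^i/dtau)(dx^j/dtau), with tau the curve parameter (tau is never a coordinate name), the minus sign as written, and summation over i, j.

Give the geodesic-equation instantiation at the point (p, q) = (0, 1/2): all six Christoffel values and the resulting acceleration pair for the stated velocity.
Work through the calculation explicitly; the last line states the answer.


E = 193/16, F = 0, G = 16 at the point
E_p = 7, E_q = 0, F_p = 0, F_q = 0, G_p = 14, G_q = 0
EG - F^2 = 193;  g^inv = (1/193) * [[16, 0], [0, 193/16]]
first-kind symbols [ij,l] = (1/2)(d_i g_jl + d_j g_il - d_l g_ij): [pp,p] = E_p/2 = 7/2, [pp,q] = F_p - E_q/2 = 0, [pq,p] = E_q/2 = 0, [pq,q] = G_p/2 = 7, [qq,p] = F_q - G_p/2 = -7, [qq,q] = G_q/2 = 0
Gamma^p_ij = (G*[ij,p] - F*[ij,q])/(EG - F^2), Gamma^q_ij = (E*[ij,q] - F*[ij,p])/(EG - F^2)
Gamma_ppp = 56/193, Gamma_ppq = 0, Gamma_pqq = -112/193, Gamma_qpp = 0, Gamma_qpq = 7/16, Gamma_qqq = 0
d^2p/dtau^2 = -(Gamma_ppp*(0)^2 + 2*Gamma_ppq*(0)*(1) + Gamma_pqq*(1)^2) = 112/193
d^2q/dtau^2 = -(Gamma_qpp*(0)^2 + 2*Gamma_qpq*(0)*(1) + Gamma_qqq*(1)^2) = 0

Answer: Gamma_ppp = 56/193, Gamma_ppq = 0, Gamma_pqq = -112/193, Gamma_qpp = 0, Gamma_qpq = 7/16, Gamma_qqq = 0; accelerations (d^2p/dtau^2, d^2q/dtau^2) = (112/193, 0)


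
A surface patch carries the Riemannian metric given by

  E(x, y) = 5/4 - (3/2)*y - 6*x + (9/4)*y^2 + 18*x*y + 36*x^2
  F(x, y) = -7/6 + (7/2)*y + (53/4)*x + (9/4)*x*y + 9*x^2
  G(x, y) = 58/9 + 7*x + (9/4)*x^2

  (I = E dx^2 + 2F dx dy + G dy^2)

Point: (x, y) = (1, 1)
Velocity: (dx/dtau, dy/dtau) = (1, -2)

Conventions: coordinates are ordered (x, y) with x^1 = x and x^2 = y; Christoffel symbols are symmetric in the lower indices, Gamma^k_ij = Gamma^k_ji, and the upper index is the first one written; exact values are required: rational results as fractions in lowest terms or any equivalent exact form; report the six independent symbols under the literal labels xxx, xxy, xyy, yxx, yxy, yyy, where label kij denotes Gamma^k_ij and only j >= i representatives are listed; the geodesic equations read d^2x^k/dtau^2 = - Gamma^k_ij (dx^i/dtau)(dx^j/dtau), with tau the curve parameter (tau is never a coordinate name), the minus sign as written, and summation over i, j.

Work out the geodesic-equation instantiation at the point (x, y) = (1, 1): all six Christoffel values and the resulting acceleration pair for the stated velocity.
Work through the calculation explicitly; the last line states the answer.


E = 50, F = 161/6, G = 565/36 at the point
E_x = 84, E_y = 21, F_x = 67/2, F_y = 23/4, G_x = 23/2, G_y = 0
EG - F^2 = 2329/36;  g^inv = (36/2329) * [[565/36, -161/6], [-161/6, 50]]
first-kind symbols [ij,l] = (1/2)(d_i g_jl + d_j g_il - d_l g_ij): [xx,x] = E_x/2 = 42, [xx,y] = F_x - E_y/2 = 23, [xy,x] = E_y/2 = 21/2, [xy,y] = G_x/2 = 23/4, [yy,x] = F_y - G_x/2 = 0, [yy,y] = G_y/2 = 0
Gamma^x_ij = (G*[ij,x] - F*[ij,y])/(EG - F^2), Gamma^y_ij = (E*[ij,y] - F*[ij,x])/(EG - F^2)
Gamma_xxx = 1512/2329, Gamma_xxy = 378/2329, Gamma_xyy = 0, Gamma_yxx = 828/2329, Gamma_yxy = 207/2329, Gamma_yyy = 0
d^2x/dtau^2 = -(Gamma_xxx*(1)^2 + 2*Gamma_xxy*(1)*(-2) + Gamma_xyy*(-2)^2) = 0
d^2y/dtau^2 = -(Gamma_yxx*(1)^2 + 2*Gamma_yxy*(1)*(-2) + Gamma_yyy*(-2)^2) = 0

Answer: Gamma_xxx = 1512/2329, Gamma_xxy = 378/2329, Gamma_xyy = 0, Gamma_yxx = 828/2329, Gamma_yxy = 207/2329, Gamma_yyy = 0; accelerations (d^2x/dtau^2, d^2y/dtau^2) = (0, 0)


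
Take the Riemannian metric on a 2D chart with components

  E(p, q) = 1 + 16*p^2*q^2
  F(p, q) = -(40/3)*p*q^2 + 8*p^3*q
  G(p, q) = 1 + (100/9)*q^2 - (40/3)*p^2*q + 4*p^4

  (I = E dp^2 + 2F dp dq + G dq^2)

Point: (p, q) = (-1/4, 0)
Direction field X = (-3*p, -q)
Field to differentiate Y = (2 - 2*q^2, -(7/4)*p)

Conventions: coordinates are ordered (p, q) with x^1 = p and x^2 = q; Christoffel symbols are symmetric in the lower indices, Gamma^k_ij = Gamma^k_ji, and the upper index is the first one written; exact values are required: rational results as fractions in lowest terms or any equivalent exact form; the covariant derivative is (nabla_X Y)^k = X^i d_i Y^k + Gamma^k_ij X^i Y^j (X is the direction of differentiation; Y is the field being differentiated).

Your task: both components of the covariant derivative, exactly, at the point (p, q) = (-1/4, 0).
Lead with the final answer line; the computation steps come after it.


Answer: (nabla_X Y)^p = 0, (nabla_X Y)^q = -1407/1040

E = 1, F = 0, G = 65/64 at the point
E_p = 0, E_q = 0, F_p = 0, F_q = -1/8, G_p = -1/4, G_q = -5/6
EG - F^2 = 65/64;  g^inv = (64/65) * [[65/64, 0], [0, 1]]
first-kind symbols [ij,l] = (1/2)(d_i g_jl + d_j g_il - d_l g_ij): [pp,p] = E_p/2 = 0, [pp,q] = F_p - E_q/2 = 0, [pq,p] = E_q/2 = 0, [pq,q] = G_p/2 = -1/8, [qq,p] = F_q - G_p/2 = 0, [qq,q] = G_q/2 = -5/12
Gamma^p_ij = (G*[ij,p] - F*[ij,q])/(EG - F^2), Gamma^q_ij = (E*[ij,q] - F*[ij,p])/(EG - F^2)
Gamma_ppp = 0, Gamma_ppq = 0, Gamma_pqq = 0, Gamma_qpp = 0, Gamma_qpq = -8/65, Gamma_qqq = -16/39
X = (3/4, 0), Y = (2, 7/16) at the point


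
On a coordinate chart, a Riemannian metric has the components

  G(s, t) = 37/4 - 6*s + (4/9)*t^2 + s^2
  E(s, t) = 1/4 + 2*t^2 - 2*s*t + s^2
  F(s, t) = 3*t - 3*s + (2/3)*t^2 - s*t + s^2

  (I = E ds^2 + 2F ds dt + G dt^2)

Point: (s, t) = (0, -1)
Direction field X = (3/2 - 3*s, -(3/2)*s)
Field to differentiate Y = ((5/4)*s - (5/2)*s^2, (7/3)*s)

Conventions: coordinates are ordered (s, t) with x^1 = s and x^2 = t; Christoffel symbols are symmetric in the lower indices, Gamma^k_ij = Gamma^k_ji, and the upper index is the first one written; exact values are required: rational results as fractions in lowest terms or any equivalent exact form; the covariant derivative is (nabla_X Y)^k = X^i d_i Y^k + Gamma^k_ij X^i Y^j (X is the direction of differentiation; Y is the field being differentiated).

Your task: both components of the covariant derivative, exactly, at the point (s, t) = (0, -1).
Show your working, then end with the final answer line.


E = 9/4, F = -7/3, G = 349/36 at the point
E_s = 2, E_t = -4, F_s = -2, F_t = 5/3, G_s = -6, G_t = -8/9
EG - F^2 = 2357/144;  g^inv = (144/2357) * [[349/36, 7/3], [7/3, 9/4]]
first-kind symbols [ij,l] = (1/2)(d_i g_jl + d_j g_il - d_l g_ij): [ss,s] = E_s/2 = 1, [ss,t] = F_s - E_t/2 = 0, [st,s] = E_t/2 = -2, [st,t] = G_s/2 = -3, [tt,s] = F_t - G_s/2 = 14/3, [tt,t] = G_t/2 = -4/9
Gamma^s_ij = (G*[ij,s] - F*[ij,t])/(EG - F^2), Gamma^t_ij = (E*[ij,t] - F*[ij,s])/(EG - F^2)
Gamma_sss = 1396/2357, Gamma_sst = -3800/2357, Gamma_stt = 19096/7071, Gamma_tss = 336/2357, Gamma_tst = -1644/2357, Gamma_ttt = 1424/2357
X = (3/2, 0), Y = (0, 0) at the point

Answer: (nabla_X Y)^s = 15/8, (nabla_X Y)^t = 7/2


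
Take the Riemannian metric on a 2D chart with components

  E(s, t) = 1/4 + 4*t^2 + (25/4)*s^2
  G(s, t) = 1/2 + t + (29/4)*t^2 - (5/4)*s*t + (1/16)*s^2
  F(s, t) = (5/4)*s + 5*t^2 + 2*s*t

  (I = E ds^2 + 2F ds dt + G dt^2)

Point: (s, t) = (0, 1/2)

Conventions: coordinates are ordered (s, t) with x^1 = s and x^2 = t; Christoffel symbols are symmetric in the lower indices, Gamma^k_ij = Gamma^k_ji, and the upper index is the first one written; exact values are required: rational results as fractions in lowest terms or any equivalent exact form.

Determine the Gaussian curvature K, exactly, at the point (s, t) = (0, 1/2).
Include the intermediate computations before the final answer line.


E = 5/4, F = 5/4, G = 45/16, EG - F^2 = 125/64 at the point
E_s = 0, E_t = 4, F_s = 9/4, F_t = 5, G_s = -5/8, G_t = 33/4
E_tt = 8, F_st = 2, G_ss = 1/8
The intrinsic route: Brioschi's K = (det M1 - det M2)/(EG - F^2)^2.
M1 = [[-E_tt/2 + F_st - G_ss/2, E_s/2, F_s - E_t/2], [F_t - G_s/2, E, F], [G_t/2, F, G]] = [[-33/16, 0, 1/4], [85/16, 5/4, 5/4], [33/8, 5/4, 45/16]]; det M1 = -3745/1024
M2 = [[0, E_t/2, G_s/2], [E_t/2, E, F], [G_s/2, F, G]] = [[0, 2, -5/16], [2, 5/4, 5/4], [-5/16, 5/4, 45/16]]; det M2 = -13245/1024
det M1 - det M2 = 2375/256; K = 2375/256 / (125/64)^2 = 304/125

Answer: K = 304/125


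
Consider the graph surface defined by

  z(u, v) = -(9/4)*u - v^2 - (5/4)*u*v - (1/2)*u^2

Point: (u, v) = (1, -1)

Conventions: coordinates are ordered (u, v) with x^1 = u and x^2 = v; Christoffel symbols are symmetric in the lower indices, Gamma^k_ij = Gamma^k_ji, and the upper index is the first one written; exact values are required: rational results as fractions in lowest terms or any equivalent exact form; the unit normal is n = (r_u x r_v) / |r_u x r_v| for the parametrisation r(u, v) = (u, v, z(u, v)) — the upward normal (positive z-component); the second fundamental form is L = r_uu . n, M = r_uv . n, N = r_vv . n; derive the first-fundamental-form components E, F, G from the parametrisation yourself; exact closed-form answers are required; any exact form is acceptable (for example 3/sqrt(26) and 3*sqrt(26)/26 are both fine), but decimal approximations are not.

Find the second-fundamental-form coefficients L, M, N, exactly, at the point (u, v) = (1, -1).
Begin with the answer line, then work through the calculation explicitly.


Answer: L = -4*sqrt(89)/89, M = -5*sqrt(89)/89, N = -8*sqrt(89)/89

z_u = -2, z_v = 3/4, z_uu = -1, z_uv = -5/4, z_vv = -2
E = 5, F = -3/2, G = 25/16; answer radicand W^2 = 89/16
unnormalised second-form numerators: l = -1, m = -5/4, n = -2; L = l/sqrt(89/16), and similarly M = m/sqrt(W^2), N = n/sqrt(W^2)


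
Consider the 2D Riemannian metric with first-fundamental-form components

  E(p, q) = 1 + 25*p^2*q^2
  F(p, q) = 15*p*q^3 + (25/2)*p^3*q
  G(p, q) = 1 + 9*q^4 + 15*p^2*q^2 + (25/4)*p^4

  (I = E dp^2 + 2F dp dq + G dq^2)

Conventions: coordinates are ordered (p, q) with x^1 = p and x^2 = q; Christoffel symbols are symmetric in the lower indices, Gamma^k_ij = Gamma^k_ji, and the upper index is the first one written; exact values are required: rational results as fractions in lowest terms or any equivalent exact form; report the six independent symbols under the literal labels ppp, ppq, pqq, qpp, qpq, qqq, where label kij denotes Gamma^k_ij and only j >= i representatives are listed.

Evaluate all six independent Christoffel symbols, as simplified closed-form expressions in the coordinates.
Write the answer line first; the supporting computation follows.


Answer: Gamma_ppp = 100*p*q^2/(25*p^4 + 160*p^2*q^2 + 36*q^4 + 4), Gamma_ppq = 100*p^2*q/(25*p^4 + 160*p^2*q^2 + 36*q^4 + 4), Gamma_pqq = 120*p*q^2/(25*p^4 + 160*p^2*q^2 + 36*q^4 + 4), Gamma_qpp = (50*p^2*q + 60*q^3)/(25*p^4 + 160*p^2*q^2 + 36*q^4 + 4), Gamma_qpq = (50*p^3 + 60*p*q^2)/(25*p^4 + 160*p^2*q^2 + 36*q^4 + 4), Gamma_qqq = (60*p^2*q + 72*q^3)/(25*p^4 + 160*p^2*q^2 + 36*q^4 + 4)

E = 1 + 25*p^2*q^2; F = 15*p*q^3 + (25/2)*p^3*q; G = 1 + 9*q^4 + 15*p^2*q^2 + (25/4)*p^4
Gamma^k_ij = (1/2) g^{kl} (d_i g_jl + d_j g_il - d_l g_ij), with g^inv = (1/(EG-F^2)) [[G, -F], [-F, E]]
first partials: E_p = 50*p*q^2, E_q = 50*p^2*q, F_p = 15*q^3 + (75/2)*p^2*q, F_q = 45*p*q^2 + (25/2)*p^3, G_p = 30*p*q^2 + 25*p^3, G_q = 36*q^3 + 30*p^2*q
D = EG - F^2 = 1 + 9*q^4 + 40*p^2*q^2 + (25/4)*p^4
expanded: Gamma^p_pp = (G E_p - 2F F_p + F E_q)/(2D), Gamma^p_pq = (G E_q - F G_p)/(2D), Gamma^p_qq = (2G F_q - G G_p - F G_q)/(2D), Gamma^q_pp = (2E F_p - E E_q - F E_p)/(2D), Gamma^q_pq = (E G_p - F E_q)/(2D), Gamma^q_qq = (E G_q - 2F F_q + F G_p)/(2D); substitute and cancel common factors


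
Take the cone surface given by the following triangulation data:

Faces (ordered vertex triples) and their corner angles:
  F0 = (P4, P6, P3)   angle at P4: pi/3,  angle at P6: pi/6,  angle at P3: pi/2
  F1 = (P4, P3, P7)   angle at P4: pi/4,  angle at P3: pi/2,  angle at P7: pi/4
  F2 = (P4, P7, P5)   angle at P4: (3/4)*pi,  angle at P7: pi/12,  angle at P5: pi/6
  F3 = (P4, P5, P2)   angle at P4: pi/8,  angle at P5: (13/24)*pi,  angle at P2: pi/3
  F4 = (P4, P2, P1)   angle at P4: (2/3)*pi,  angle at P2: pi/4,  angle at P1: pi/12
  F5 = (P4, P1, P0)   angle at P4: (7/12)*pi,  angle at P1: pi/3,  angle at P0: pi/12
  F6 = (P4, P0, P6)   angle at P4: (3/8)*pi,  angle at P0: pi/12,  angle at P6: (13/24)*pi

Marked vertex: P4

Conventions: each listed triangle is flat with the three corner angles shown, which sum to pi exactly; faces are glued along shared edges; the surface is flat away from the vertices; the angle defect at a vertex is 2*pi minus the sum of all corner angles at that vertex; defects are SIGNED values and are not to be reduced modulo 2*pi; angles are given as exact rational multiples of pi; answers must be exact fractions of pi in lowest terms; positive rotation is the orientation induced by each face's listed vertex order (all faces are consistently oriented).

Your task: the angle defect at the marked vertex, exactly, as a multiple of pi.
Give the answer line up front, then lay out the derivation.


Answer: defect(P4) = (-13/12)*pi

Sum of corner angles at P4: (37/12)*pi
defect = 2*pi - (37/12)*pi


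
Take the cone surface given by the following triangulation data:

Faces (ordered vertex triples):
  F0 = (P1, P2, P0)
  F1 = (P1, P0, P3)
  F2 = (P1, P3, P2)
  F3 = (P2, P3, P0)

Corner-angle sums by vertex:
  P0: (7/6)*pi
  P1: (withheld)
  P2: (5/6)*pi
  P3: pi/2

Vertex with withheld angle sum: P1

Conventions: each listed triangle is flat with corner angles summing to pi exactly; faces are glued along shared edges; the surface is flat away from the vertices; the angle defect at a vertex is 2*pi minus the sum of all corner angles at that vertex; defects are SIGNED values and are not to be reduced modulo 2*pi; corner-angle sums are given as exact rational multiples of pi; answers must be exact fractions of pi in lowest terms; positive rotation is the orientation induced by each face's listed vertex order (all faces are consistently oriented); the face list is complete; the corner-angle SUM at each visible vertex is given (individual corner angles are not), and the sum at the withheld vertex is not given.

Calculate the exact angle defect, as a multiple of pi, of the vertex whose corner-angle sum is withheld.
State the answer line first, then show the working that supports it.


Answer: defect(P1) = pi/2

V = 4, E = 6, F = 4; chi = V - E + F = 2
Gauss-Bonnet: total defect = 2*pi*chi = 4*pi; visible defects sum to (7/2)*pi


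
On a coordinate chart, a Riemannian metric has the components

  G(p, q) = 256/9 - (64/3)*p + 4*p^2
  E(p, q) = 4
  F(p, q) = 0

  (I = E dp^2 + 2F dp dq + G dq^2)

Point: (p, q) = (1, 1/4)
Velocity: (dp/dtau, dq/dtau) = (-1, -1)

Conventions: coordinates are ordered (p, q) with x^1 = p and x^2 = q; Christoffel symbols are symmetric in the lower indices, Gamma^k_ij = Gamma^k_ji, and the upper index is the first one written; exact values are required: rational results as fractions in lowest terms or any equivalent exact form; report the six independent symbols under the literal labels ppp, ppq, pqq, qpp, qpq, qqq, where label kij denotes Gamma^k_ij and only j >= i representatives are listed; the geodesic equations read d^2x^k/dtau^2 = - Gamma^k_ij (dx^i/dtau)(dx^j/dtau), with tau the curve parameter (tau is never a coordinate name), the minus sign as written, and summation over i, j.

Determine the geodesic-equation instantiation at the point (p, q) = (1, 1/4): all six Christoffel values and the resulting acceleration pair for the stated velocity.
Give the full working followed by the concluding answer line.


E = 4, F = 0, G = 100/9 at the point
E_p = 0, E_q = 0, F_p = 0, F_q = 0, G_p = -40/3, G_q = 0
EG - F^2 = 400/9;  g^inv = (9/400) * [[100/9, 0], [0, 4]]
first-kind symbols [ij,l] = (1/2)(d_i g_jl + d_j g_il - d_l g_ij): [pp,p] = E_p/2 = 0, [pp,q] = F_p - E_q/2 = 0, [pq,p] = E_q/2 = 0, [pq,q] = G_p/2 = -20/3, [qq,p] = F_q - G_p/2 = 20/3, [qq,q] = G_q/2 = 0
Gamma^p_ij = (G*[ij,p] - F*[ij,q])/(EG - F^2), Gamma^q_ij = (E*[ij,q] - F*[ij,p])/(EG - F^2)
Gamma_ppp = 0, Gamma_ppq = 0, Gamma_pqq = 5/3, Gamma_qpp = 0, Gamma_qpq = -3/5, Gamma_qqq = 0
d^2p/dtau^2 = -(Gamma_ppp*(-1)^2 + 2*Gamma_ppq*(-1)*(-1) + Gamma_pqq*(-1)^2) = -5/3
d^2q/dtau^2 = -(Gamma_qpp*(-1)^2 + 2*Gamma_qpq*(-1)*(-1) + Gamma_qqq*(-1)^2) = 6/5

Answer: Gamma_ppp = 0, Gamma_ppq = 0, Gamma_pqq = 5/3, Gamma_qpp = 0, Gamma_qpq = -3/5, Gamma_qqq = 0; accelerations (d^2p/dtau^2, d^2q/dtau^2) = (-5/3, 6/5)


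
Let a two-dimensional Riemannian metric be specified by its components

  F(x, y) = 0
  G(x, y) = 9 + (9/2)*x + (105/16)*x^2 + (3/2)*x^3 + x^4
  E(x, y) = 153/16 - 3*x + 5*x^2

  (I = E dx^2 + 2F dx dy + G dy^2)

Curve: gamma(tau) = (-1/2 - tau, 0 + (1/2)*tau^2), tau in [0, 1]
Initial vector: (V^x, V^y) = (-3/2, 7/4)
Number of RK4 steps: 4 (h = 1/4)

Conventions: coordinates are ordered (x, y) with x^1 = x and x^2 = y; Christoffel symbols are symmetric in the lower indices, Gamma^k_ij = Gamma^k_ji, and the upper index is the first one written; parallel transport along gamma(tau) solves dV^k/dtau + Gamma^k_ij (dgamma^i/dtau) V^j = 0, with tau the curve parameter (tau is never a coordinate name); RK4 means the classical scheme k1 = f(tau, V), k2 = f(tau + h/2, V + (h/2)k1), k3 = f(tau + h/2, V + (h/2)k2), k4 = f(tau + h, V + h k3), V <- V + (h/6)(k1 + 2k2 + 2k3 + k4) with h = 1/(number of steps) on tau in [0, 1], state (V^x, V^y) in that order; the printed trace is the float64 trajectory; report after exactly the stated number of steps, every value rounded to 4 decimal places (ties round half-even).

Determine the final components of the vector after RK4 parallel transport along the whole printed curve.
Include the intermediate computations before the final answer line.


gamma'(tau) = (-1, tau); f(tau, V)^k = -Gamma^k_ij(gamma(tau)) gamma'^i(tau) V^j; h = 1/4; intermediate values shown to 6 dp
curve data and Christoffel symbols at the stage parameters:
  tau = 0.000000: gamma = (-0.500000, 0.000000), gamma' = (-1.000000, 0.000000); Gamma_xxx = -0.324873, Gamma_xxy = 0.000000, Gamma_xyy = 0.058376, Gamma_yxx = 0.000000, Gamma_yxy = -0.086957, Gamma_yyy = 0.000000
  tau = 0.125000: gamma = (-0.625000, 0.007812), gamma' = (-1.000000, 0.125000); Gamma_xxx = -0.345391, Gamma_xxy = 0.000000, Gamma_xyy = 0.109102, Gamma_yxx = 0.000000, Gamma_yxy = -0.171123, Gamma_yyy = 0.000000
  tau = 0.250000: gamma = (-0.750000, 0.031250), gamma' = (-1.000000, 0.250000); Gamma_xxx = -0.358974, Gamma_xxy = 0.000000, Gamma_xyy = 0.153846, Gamma_yxx = 0.000000, Gamma_yxy = -0.250000, Gamma_yyy = 0.000000
  tau = 0.375000: gamma = (-0.875000, 0.070312), gamma' = (-1.000000, 0.375000); Gamma_xxx = -0.366829, Gamma_xxy = 0.000000, Gamma_xyy = 0.194146, Gamma_yxx = 0.000000, Gamma_yxy = -0.321608, Gamma_yyy = 0.000000
  tau = 0.500000: gamma = (-1.000000, 0.125000), gamma' = (-1.000000, 0.500000); Gamma_xxx = -0.370107, Gamma_xxy = 0.000000, Gamma_xyy = 0.231317, Gamma_yxx = 0.000000, Gamma_yxy = -0.384615, Gamma_yyy = 0.000000
  tau = 0.625000: gamma = (-1.125000, 0.195312), gamma' = (-1.000000, 0.625000); Gamma_xxx = -0.369830, Gamma_xxy = 0.000000, Gamma_xyy = 0.266423, Gamma_yxx = 0.000000, Gamma_yxy = -0.438356, Gamma_yyy = 0.000000
  tau = 0.750000: gamma = (-1.250000, 0.281250), gamma' = (-1.000000, 0.750000); Gamma_xxx = -0.366864, Gamma_xxy = 0.000000, Gamma_xyy = 0.300296, Gamma_yxx = 0.000000, Gamma_yxy = -0.482759, Gamma_yyy = 0.000000
  tau = 0.875000: gamma = (-1.375000, 0.382812), gamma' = (-1.000000, 0.875000); Gamma_xxx = -0.361918, Gamma_xxy = 0.000000, Gamma_xyy = 0.333558, Gamma_yxx = 0.000000, Gamma_yxy = -0.518219, Gamma_yyy = 0.000000
  tau = 1.000000: gamma = (-1.500000, 0.500000), gamma' = (-1.000000, 1.000000); Gamma_xxx = -0.355556, Gamma_xxy = 0.000000, Gamma_xyy = 0.366667, Gamma_yxx = 0.000000, Gamma_yxy = -0.545455, Gamma_yyy = 0.000000
step 0: V^x = -1.5000, V^y = 1.7500
step 1: k1 = (0.487310, -0.152174), k2 = (0.473441, -0.326993), k3 = (0.474338, -0.323290), k4 = (0.431694, -0.503633); V <- V + (h/6)(k1 + 2k2 + 2k3 + k4): V^x = -1.3827, V^y = 1.6685
step 2: k1 = (0.432191, -0.503542), k2 = (0.370516, -0.676601), k3 = (0.374919, -0.670573), k4 = (0.303482, -0.825131); V <- V + (h/6)(k1 + 2k2 + 2k3 + k4): V^x = -1.2900, V^y = 1.5009
step 3: k1 = (0.303834, -0.825321), k2 = (0.230281, -0.955694), k3 = (0.236395, -0.951070), k4 = (0.167081, -1.055423); V <- V + (h/6)(k1 + 2k2 + 2k3 + k4): V^x = -1.2314, V^y = 1.2636
step 4: k1 = (0.167182, -1.055880), k2 = (0.107841, -1.135334), k3 = (0.113424, -1.133550), k4 = (0.068354, -1.190889); V <- V + (h/6)(k1 + 2k2 + 2k3 + k4): V^x = -1.2032, V^y = 0.9809

Answer: V^x = -1.2032, V^y = 0.9809


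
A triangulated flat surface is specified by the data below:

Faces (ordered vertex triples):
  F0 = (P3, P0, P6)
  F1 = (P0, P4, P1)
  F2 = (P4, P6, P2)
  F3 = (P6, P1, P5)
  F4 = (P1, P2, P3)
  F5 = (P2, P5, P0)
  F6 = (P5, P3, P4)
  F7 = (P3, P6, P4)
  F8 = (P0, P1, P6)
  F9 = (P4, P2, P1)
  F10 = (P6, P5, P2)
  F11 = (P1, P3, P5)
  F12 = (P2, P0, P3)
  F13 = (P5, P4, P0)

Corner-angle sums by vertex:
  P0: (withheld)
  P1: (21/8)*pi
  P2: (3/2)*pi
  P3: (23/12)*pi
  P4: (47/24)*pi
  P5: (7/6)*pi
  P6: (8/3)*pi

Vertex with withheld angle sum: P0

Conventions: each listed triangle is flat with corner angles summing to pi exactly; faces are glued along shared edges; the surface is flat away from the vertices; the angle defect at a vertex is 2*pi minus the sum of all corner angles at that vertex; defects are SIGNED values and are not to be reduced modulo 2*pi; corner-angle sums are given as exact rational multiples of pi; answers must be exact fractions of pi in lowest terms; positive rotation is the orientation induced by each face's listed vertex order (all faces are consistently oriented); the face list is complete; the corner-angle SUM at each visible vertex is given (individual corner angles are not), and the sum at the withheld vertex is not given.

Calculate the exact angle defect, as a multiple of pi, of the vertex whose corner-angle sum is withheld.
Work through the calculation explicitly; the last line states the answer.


V = 7, E = 21, F = 14; chi = V - E + F = 0
Gauss-Bonnet: total defect = 2*pi*chi = 0; visible defects sum to pi/6

Answer: defect(P0) = -pi/6


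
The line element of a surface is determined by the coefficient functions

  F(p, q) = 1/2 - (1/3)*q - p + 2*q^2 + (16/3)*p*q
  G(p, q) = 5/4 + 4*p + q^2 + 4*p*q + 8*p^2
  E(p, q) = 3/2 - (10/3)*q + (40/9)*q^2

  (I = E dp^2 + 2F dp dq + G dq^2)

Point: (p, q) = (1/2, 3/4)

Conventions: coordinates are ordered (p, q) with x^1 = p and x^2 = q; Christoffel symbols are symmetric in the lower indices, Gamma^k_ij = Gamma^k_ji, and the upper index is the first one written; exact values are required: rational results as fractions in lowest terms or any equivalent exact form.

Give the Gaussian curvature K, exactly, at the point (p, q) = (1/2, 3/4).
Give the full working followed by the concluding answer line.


E = 3/2, F = 23/8, G = 117/16, EG - F^2 = 173/64 at the point
E_p = 0, E_q = 10/3, F_p = 3, F_q = 16/3, G_p = 15, G_q = 7/2
E_qq = 80/9, F_pq = 16/3, G_pp = 16
Brioschi: K = (det M1 - det M2) / (EG - F^2)^2 with the standard first/second-derivative matrices M1, M2.
M1 = [[-E_qq/2 + F_pq - G_pp/2, E_p/2, F_p - E_q/2], [F_q - G_p/2, E, F], [G_q/2, F, G]] = [[-64/9, 0, 4/3], [-13/6, 3/2, 23/8], [7/4, 23/8, 117/16]]; det M1 = -1117/36
M2 = [[0, E_q/2, G_p/2], [E_q/2, E, F], [G_p/2, F, G]] = [[0, 5/3, 15/2], [5/3, 3/2, 23/8], [15/2, 23/8, 117/16]]; det M2 = -525/16
det M1 - det M2 = 257/144; K = 257/144 / (173/64)^2 = 65792/269361

Answer: K = 65792/269361


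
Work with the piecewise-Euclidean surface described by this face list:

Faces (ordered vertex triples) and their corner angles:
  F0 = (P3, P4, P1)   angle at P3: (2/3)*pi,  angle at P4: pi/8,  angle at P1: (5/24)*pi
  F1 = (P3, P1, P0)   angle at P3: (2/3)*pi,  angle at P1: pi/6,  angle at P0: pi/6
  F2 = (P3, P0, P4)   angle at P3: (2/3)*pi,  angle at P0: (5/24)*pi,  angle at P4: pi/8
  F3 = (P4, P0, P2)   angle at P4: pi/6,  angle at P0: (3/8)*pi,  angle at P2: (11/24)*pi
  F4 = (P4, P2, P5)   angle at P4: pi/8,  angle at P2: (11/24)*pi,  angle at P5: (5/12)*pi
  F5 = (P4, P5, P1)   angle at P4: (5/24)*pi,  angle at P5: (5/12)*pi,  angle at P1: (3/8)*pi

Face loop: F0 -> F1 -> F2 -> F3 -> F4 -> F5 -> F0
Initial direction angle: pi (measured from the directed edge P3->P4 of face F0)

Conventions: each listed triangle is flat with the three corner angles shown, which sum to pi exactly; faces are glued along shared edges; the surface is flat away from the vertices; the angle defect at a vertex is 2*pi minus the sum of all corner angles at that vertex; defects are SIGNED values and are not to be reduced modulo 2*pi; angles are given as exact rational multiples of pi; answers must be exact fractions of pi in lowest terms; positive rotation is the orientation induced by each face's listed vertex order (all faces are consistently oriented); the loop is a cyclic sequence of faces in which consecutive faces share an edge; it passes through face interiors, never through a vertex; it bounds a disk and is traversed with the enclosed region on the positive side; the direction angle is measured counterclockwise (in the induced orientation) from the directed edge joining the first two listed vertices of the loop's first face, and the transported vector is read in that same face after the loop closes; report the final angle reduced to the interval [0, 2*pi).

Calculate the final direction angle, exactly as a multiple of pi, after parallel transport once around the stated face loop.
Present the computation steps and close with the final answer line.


enclosed vertex P3: corner angles sum to 2*pi, defect = 2*pi - 2*pi = 0
enclosed vertex P4: corner angles sum to (3/4)*pi, defect = 2*pi - (3/4)*pi = (5/4)*pi
summing the enclosed defects onto the initial angle, mod 2*pi in the induced orientation:
final angle = pi + (5/4)*pi = pi/4 (mod 2*pi)

Answer: final direction angle = pi/4


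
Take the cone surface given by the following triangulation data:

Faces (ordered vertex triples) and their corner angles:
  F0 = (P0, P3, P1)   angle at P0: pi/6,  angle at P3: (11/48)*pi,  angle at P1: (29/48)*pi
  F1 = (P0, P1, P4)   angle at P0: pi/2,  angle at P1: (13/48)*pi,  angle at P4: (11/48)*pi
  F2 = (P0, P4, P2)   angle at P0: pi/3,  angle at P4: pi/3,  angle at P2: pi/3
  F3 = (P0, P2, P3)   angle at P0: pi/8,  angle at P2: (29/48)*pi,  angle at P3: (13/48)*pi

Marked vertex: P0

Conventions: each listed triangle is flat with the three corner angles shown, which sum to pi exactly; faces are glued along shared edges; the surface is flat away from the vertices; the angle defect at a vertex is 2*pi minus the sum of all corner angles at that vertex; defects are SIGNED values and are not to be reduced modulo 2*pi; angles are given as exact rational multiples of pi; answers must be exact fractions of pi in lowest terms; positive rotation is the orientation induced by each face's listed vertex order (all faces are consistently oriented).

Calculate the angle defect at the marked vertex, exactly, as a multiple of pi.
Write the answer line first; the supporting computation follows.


Answer: defect(P0) = (7/8)*pi

Sum of corner angles at P0: (9/8)*pi
defect = 2*pi - (9/8)*pi


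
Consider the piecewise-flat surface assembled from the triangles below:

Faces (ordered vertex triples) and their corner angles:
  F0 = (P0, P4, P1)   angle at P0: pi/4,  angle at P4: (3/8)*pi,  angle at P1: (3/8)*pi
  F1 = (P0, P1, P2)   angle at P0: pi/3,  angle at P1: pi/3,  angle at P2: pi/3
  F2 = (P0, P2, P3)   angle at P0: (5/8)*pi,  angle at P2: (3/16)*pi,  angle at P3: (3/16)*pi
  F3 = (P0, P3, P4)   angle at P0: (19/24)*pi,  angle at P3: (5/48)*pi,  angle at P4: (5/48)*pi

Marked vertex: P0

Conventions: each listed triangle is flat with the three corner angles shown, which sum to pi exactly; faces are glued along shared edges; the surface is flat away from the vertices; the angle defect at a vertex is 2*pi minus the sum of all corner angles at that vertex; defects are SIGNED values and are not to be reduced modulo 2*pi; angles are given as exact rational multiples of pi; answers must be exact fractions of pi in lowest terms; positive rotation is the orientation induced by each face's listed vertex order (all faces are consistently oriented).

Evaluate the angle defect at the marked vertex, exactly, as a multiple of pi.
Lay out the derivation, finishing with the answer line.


Sum of corner angles at P0: 2*pi
defect = 2*pi - 2*pi

Answer: defect(P0) = 0


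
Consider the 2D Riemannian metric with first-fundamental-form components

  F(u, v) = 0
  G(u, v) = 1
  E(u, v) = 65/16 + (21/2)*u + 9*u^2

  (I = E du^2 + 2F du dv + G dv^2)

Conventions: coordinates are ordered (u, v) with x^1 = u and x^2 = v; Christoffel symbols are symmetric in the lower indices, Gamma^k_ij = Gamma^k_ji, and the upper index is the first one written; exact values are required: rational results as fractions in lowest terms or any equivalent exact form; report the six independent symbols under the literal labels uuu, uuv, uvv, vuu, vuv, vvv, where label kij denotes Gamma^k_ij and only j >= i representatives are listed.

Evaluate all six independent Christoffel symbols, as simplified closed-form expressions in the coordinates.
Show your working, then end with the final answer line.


E = 65/16 + (21/2)*u + 9*u^2; F = 0; G = 1
Gamma^k_ij = (1/2) g^{kl} (d_i g_jl + d_j g_il - d_l g_ij), with g^inv = (1/(EG-F^2)) [[G, -F], [-F, E]]
first partials: E_u = 21/2 + 18*u, E_v = 0, F_u = 0, F_v = 0, G_u = 0, G_v = 0
D = EG - F^2 = 65/16 + (21/2)*u + 9*u^2
expanded: Gamma^u_uu = (G E_u - 2F F_u + F E_v)/(2D), Gamma^u_uv = (G E_v - F G_u)/(2D), Gamma^u_vv = (2G F_v - G G_u - F G_v)/(2D), Gamma^v_uu = (2E F_u - E E_v - F E_u)/(2D), Gamma^v_uv = (E G_u - F E_v)/(2D), Gamma^v_vv = (E G_v - 2F F_v + F G_u)/(2D); substitute and cancel common factors

Answer: Gamma_uuu = (144*u + 84)/(144*u^2 + 168*u + 65), Gamma_uuv = 0, Gamma_uvv = 0, Gamma_vuu = 0, Gamma_vuv = 0, Gamma_vvv = 0


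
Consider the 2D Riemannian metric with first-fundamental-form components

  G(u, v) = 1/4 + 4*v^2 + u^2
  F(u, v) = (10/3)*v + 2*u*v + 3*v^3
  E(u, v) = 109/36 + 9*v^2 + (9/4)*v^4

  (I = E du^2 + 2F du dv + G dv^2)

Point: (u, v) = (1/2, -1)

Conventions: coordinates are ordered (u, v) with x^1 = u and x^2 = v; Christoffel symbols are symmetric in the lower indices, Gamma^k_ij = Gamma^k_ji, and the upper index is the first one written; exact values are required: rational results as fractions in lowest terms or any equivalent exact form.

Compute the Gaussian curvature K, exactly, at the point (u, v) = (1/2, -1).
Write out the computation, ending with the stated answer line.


E = 257/18, F = -22/3, G = 9/2, EG - F^2 = 377/36 at the point
E_u = 0, E_v = -27, F_u = -2, F_v = 40/3, G_u = 1, G_v = -8
E_vv = 45, F_uv = 2, G_uu = 2
Apply the Brioschi formula K = (det M1 - det M2)/(EG - F^2)^2 over the derivative matrices of E, F, G.
M1 = [[-E_vv/2 + F_uv - G_uu/2, E_u/2, F_u - E_v/2], [F_v - G_u/2, E, F], [G_v/2, F, G]] = [[-43/2, 0, 23/2], [77/6, 257/18, -22/3], [-4, -22/3, 9/2]]; det M1 = -46847/72
M2 = [[0, E_v/2, G_u/2], [E_v/2, E, F], [G_u/2, F, G]] = [[0, -27/2, 1/2], [-27/2, 257/18, -22/3], [1/2, -22/3, 9/2]]; det M2 = -26089/36
det M1 - det M2 = 1777/24; K = 1777/24 / (377/36)^2 = 95958/142129

Answer: K = 95958/142129


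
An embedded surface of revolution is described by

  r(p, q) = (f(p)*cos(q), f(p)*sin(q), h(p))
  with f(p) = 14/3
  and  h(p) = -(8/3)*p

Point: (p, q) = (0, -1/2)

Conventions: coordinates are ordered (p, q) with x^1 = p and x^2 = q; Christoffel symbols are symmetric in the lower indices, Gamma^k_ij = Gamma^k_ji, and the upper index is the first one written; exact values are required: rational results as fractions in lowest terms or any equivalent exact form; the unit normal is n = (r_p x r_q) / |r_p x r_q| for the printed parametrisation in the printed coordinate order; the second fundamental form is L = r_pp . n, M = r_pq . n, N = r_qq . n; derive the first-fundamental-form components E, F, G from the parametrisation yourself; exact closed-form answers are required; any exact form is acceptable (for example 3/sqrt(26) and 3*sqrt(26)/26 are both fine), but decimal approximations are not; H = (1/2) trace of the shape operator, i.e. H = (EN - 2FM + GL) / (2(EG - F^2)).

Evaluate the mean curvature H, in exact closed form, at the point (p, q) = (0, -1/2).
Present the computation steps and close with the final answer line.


f = 14/3, f' = 0, f'' = 0, h' = -8/3, h'' = 0
E = 64/9, F = 0, G = 196/9; answer radicand W^2 = 64/9
unnormalised second-form numerators: l = 0, m = 0, n = -112/9; L = l/sqrt(64/9), and similarly M = m/sqrt(W^2), N = n/sqrt(W^2)
H = (E*n - 2*F*m + G*l) / (2*(EG - F^2)*sqrt(W^2)); E*n - 2*F*m + G*l = -7168/81, EG - F^2 = 12544/81, so H = (-2/7)/sqrt(64/9)

Answer: H = -3/28


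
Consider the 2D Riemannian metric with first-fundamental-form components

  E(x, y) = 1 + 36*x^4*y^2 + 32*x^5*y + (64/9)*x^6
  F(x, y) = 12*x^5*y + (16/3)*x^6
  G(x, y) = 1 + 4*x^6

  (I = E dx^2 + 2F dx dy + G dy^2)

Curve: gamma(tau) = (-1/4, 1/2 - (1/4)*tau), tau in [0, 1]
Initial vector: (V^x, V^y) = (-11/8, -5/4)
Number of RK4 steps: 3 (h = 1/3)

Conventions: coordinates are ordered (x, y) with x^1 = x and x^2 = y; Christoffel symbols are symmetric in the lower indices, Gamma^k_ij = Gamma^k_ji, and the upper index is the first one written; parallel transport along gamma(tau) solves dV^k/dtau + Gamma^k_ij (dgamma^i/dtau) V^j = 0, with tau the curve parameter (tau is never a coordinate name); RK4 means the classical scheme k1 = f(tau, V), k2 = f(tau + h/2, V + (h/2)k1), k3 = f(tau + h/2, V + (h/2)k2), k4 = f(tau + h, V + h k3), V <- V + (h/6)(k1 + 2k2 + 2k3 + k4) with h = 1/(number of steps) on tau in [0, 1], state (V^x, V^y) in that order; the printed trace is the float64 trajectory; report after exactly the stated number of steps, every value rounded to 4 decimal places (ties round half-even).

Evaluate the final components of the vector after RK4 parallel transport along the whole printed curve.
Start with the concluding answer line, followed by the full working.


Answer: V^x = -1.3877, V^y = -1.2460

gamma'(tau) = (0, -1/4); f(tau, V)^k = -Gamma^k_ij(gamma(tau)) gamma'^i(tau) V^j; h = 1/3; intermediate values shown to 6 dp
curve data and Christoffel symbols at the stage parameters:
  tau = 0.000000: gamma = (-0.250000, 0.500000), gamma' = (0.000000, -0.250000); Gamma_xxx = -0.142660, Gamma_xxy = 0.053498, Gamma_xyy = 0.000000, Gamma_yxx = 0.030570, Gamma_yxy = -0.011464, Gamma_yyy = 0.000000
  tau = 0.166667: gamma = (-0.250000, 0.458333), gamma' = (0.000000, -0.250000); Gamma_xxx = -0.111925, Gamma_xxy = 0.047968, Gamma_xyy = 0.000000, Gamma_yxx = 0.026862, Gamma_yxy = -0.011512, Gamma_yyy = 0.000000
  tau = 0.333333: gamma = (-0.250000, 0.416667), gamma' = (0.000000, -0.250000); Gamma_xxx = -0.084742, Gamma_xxy = 0.042371, Gamma_xyy = 0.000000, Gamma_yxx = 0.023111, Gamma_yxy = -0.011556, Gamma_yyy = 0.000000
  tau = 0.500000: gamma = (-0.250000, 0.375000), gamma' = (0.000000, -0.250000); Gamma_xxx = -0.061190, Gamma_xxy = 0.036714, Gamma_xyy = 0.000000, Gamma_yxx = 0.019323, Gamma_yxy = -0.011594, Gamma_yyy = 0.000000
  tau = 0.666667: gamma = (-0.250000, 0.333333), gamma' = (0.000000, -0.250000); Gamma_xxx = -0.041339, Gamma_xxy = 0.031004, Gamma_xyy = 0.000000, Gamma_yxx = 0.015502, Gamma_yxy = -0.011627, Gamma_yyy = 0.000000
  tau = 0.833333: gamma = (-0.250000, 0.291667), gamma' = (0.000000, -0.250000); Gamma_xxx = -0.025250, Gamma_xxy = 0.025250, Gamma_xyy = 0.000000, Gamma_yxx = 0.011654, Gamma_yxy = -0.011654, Gamma_yyy = 0.000000
  tau = 1.000000: gamma = (-0.250000, 0.250000), gamma' = (0.000000, -0.250000); Gamma_xxx = -0.012973, Gamma_xxy = 0.019459, Gamma_xyy = 0.000000, Gamma_yxx = 0.007784, Gamma_yxy = -0.011676, Gamma_yyy = 0.000000
step 0: V^x = -1.3750, V^y = -1.2500
step 1: k1 = (-0.018390, 0.003941), k2 = (-0.016526, 0.003966), k3 = (-0.016522, 0.003965), k4 = (-0.014623, 0.003988); V <- V + (h/6)(k1 + 2k2 + 2k3 + k4): V^x = -1.3805, V^y = -1.2487
step 2: k1 = (-0.014623, 0.003988), k2 = (-0.012693, 0.004008), k3 = (-0.012690, 0.004007), k4 = (-0.010733, 0.004025); V <- V + (h/6)(k1 + 2k2 + 2k3 + k4): V^x = -1.3847, V^y = -1.2473
step 3: k1 = (-0.010733, 0.004025), k2 = (-0.008753, 0.004040), k3 = (-0.008750, 0.004039), k4 = (-0.006751, 0.004050); V <- V + (h/6)(k1 + 2k2 + 2k3 + k4): V^x = -1.3877, V^y = -1.2460


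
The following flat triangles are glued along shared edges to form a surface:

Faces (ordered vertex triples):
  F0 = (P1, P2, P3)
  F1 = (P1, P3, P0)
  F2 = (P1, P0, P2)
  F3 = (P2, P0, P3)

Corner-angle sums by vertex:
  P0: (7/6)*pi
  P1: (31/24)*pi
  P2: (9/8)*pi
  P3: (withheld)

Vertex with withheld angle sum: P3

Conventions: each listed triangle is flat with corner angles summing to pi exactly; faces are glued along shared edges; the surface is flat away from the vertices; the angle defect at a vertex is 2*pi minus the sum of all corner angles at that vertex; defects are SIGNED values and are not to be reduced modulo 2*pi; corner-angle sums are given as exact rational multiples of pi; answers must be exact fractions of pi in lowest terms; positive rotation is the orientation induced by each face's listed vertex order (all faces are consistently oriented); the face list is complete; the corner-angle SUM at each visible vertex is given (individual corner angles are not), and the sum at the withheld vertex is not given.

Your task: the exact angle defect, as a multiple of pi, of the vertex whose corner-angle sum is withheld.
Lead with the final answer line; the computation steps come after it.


Answer: defect(P3) = (19/12)*pi

V = 4, E = 6, F = 4; chi = V - E + F = 2
Gauss-Bonnet: total defect = 2*pi*chi = 4*pi; visible defects sum to (29/12)*pi


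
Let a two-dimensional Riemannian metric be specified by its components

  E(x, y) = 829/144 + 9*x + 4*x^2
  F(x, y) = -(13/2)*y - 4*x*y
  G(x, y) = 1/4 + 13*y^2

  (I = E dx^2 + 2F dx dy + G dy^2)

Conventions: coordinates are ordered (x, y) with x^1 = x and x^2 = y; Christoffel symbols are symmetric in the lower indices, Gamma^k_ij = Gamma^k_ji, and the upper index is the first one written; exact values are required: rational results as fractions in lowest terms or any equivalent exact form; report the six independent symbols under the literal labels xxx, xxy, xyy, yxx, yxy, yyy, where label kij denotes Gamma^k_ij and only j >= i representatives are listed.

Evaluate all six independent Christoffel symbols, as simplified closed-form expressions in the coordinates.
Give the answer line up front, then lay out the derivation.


Answer: Gamma_xxx = (20736*x*y^2 + 576*x + 18720*y^2 + 648)/(20736*x^2*y^2 + 576*x^2 + 37440*x*y^2 + 1296*x + 18772*y^2 + 829), Gamma_xxy = 0, Gamma_xyy = (-576*x - 936)/(20736*x^2*y^2 + 576*x^2 + 37440*x*y^2 + 1296*x + 18772*y^2 + 829), Gamma_yxx = (4608*x*y + 3584*y)/(20736*x^2*y^2 + 576*x^2 + 37440*x*y^2 + 1296*x + 18772*y^2 + 829), Gamma_yxy = 0, Gamma_yyy = (20736*x^2*y + 37440*x*y + 18772*y)/(20736*x^2*y^2 + 576*x^2 + 37440*x*y^2 + 1296*x + 18772*y^2 + 829)

E = 829/144 + 9*x + 4*x^2; F = -(13/2)*y - 4*x*y; G = 1/4 + 13*y^2
Gamma^k_ij = (1/2) g^{kl} (d_i g_jl + d_j g_il - d_l g_ij), with g^inv = (1/(EG-F^2)) [[G, -F], [-F, E]]
first partials: E_x = 9 + 8*x, E_y = 0, F_x = -4*y, F_y = -13/2 - 4*x, G_x = 0, G_y = 26*y
D = EG - F^2 = 829/576 + (9/4)*x + (4693/144)*y^2 + x^2 + 65*x*y^2 + 36*x^2*y^2
expanded: Gamma^x_xx = (G E_x - 2F F_x + F E_y)/(2D), Gamma^x_xy = (G E_y - F G_x)/(2D), Gamma^x_yy = (2G F_y - G G_x - F G_y)/(2D), Gamma^y_xx = (2E F_x - E E_y - F E_x)/(2D), Gamma^y_xy = (E G_x - F E_y)/(2D), Gamma^y_yy = (E G_y - 2F F_y + F G_x)/(2D); substitute and cancel common factors


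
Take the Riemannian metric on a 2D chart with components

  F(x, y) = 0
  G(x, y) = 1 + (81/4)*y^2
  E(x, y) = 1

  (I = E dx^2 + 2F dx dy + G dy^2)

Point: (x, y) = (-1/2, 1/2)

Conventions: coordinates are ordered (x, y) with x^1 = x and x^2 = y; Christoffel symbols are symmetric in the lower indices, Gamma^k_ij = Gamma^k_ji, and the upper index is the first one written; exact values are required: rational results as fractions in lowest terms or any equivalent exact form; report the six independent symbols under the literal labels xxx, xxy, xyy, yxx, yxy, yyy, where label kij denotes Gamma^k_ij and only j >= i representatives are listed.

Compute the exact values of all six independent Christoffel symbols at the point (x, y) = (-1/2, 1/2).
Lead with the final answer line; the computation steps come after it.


Answer: Gamma_xxx = 0, Gamma_xxy = 0, Gamma_xyy = 0, Gamma_yxx = 0, Gamma_yxy = 0, Gamma_yyy = 162/97

E = 1, F = 0, G = 97/16 at the point
E_x = 0, E_y = 0, F_x = 0, F_y = 0, G_x = 0, G_y = 81/4
EG - F^2 = 97/16;  g^inv = (16/97) * [[97/16, 0], [0, 1]]
first-kind symbols [ij,l] = (1/2)(d_i g_jl + d_j g_il - d_l g_ij): [xx,x] = E_x/2 = 0, [xx,y] = F_x - E_y/2 = 0, [xy,x] = E_y/2 = 0, [xy,y] = G_x/2 = 0, [yy,x] = F_y - G_x/2 = 0, [yy,y] = G_y/2 = 81/8
Gamma^x_ij = (G*[ij,x] - F*[ij,y])/(EG - F^2), Gamma^y_ij = (E*[ij,y] - F*[ij,x])/(EG - F^2)
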